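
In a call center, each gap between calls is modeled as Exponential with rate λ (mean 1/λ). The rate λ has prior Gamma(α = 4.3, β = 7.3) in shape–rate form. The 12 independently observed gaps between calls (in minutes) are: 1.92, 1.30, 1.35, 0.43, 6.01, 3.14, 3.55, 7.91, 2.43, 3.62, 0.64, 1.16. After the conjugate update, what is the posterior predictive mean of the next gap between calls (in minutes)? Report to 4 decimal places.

2.6641

With a Gamma(shape α, rate β) prior on the exponential rate λ, the posterior after n observations with total T = Σxᵢ is Gamma(α+n, β+T).
Sum of observations T = 33.46 minutes; n = 12.
Posterior: Gamma(4.3+12, 7.3+33.46) = Gamma(16.3, 40.76).
The predictive distribution for the next observation is Lomax; its mean is β/(α−1) = 40.76/15.3 = 2.6641.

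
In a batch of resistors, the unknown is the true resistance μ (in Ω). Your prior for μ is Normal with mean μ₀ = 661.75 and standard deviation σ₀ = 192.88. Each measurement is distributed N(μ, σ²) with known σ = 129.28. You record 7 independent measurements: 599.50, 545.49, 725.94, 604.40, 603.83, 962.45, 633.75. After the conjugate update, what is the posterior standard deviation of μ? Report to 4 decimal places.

47.3669

For Normal data with known variance σ², a Normal(μ₀, σ₀²) prior on μ is conjugate. Posterior precision = 1/σ₀² + n/σ²; posterior mean is the precision-weighted average of μ₀ and x̄.
σ₀² = 192.88² = 37202.6944, σ² = 129.28² = 16713.3184; σ² + n·σ₀² = 16713.3184 + 7·37202.6944 = 277132.1792.
Posterior precision = 1/σ₀² + n/σ² = 1/37202.6944 + 7/16713.3184 = (σ² + n·σ₀²)/(σ₀²σ²) = 277132.1792/(37202.6944·16713.3184); posterior variance σₙ² = σ₀²σ²/(σ² + n·σ₀²) = 37202.6944·16713.3184/277132.1792 = 2243.624247.
Posterior SD = √σₙ² = √(37202.6944·16713.3184/277132.1792) = 47.3669.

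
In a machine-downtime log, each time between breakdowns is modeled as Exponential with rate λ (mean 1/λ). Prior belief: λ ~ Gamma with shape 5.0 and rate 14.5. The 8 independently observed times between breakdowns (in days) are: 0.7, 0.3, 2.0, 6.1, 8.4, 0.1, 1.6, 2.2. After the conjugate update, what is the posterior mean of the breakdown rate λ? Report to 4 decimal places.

0.3621

With a Gamma(shape α, rate β) prior on the exponential rate λ, the posterior after n observations with total T = Σxᵢ is Gamma(α+n, β+T).
Sum of observations T = 21.4 days; n = 8.
Posterior: Gamma(5.0+8, 14.5+21.4) = Gamma(13.0, 35.9).
Posterior mean of λ = α/β = 13.0/35.9 = 0.3621.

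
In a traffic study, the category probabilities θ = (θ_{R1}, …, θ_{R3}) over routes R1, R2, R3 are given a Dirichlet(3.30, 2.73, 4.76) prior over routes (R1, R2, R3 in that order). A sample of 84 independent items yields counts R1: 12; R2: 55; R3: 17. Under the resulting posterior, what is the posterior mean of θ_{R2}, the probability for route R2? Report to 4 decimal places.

0.6090

The Dirichlet prior is conjugate to the Multinomial likelihood: each posterior αⱼ = prior αⱼ + observed count nⱼ.
Posterior concentration: (15.30, 57.73, 21.76), total = 94.79.
E[θ_{R2}|data] = α_{R2}/Σα = 57.73/94.79 = 0.6090.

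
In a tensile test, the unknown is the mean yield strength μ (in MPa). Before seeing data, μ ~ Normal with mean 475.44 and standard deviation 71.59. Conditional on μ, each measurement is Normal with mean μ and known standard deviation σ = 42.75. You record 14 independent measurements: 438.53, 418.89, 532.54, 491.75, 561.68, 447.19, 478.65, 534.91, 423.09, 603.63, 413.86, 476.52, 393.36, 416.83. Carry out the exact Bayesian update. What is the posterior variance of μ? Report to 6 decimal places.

127.297824

For Normal data with known variance σ², a Normal(μ₀, σ₀²) prior on μ is conjugate. Posterior precision = 1/σ₀² + n/σ²; posterior mean is the precision-weighted average of μ₀ and x̄.
σ₀² = 71.59² = 5125.1281, σ² = 42.75² = 1827.5625; σ² + n·σ₀² = 1827.5625 + 14·5125.1281 = 73579.3559.
Posterior precision = 1/σ₀² + n/σ² = 1/5125.1281 + 14/1827.5625 = (σ² + n·σ₀²)/(σ₀²σ²) = 73579.3559/(5125.1281·1827.5625); posterior variance σₙ² = σ₀²σ²/(σ² + n·σ₀²) = 5125.1281·1827.5625/73579.3559 = 127.297824.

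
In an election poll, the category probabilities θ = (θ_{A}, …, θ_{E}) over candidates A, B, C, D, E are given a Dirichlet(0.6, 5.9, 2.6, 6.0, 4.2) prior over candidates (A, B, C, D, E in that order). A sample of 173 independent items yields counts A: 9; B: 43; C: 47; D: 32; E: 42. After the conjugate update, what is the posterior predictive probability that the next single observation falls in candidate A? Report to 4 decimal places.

0.0499

The Dirichlet prior is conjugate to the Multinomial likelihood: each posterior αⱼ = prior αⱼ + observed count nⱼ.
Posterior concentration: (9.6, 48.9, 49.6, 38.0, 46.2), total = 192.3.
P(next = A | data) = α_{A}/Σα = 0.0499.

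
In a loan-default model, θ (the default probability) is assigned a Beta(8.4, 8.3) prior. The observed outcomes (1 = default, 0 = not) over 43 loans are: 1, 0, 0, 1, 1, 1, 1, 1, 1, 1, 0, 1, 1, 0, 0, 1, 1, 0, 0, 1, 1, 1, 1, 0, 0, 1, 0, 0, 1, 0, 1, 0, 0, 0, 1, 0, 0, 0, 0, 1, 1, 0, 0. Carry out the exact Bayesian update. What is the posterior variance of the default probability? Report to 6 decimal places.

The Beta prior is conjugate to a Binomial/Bernoulli likelihood; the update adds successes to α and failures to β.
Posterior: Beta(α+k, β+n−k) = Beta(8.4+22, 8.3+21) = Beta(30.4, 29.3).
Var = αβ/((α+β)²(α+β+1)) = 30.4·29.3/(59.7²·60.7) = 0.004117.

0.004117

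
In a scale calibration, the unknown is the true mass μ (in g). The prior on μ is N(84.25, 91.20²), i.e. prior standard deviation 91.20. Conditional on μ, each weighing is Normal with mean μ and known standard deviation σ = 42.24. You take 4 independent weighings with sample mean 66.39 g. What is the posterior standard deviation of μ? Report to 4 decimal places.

20.5755

For Normal data with known variance σ², a Normal(μ₀, σ₀²) prior on μ is conjugate. Posterior precision = 1/σ₀² + n/σ²; posterior mean is the precision-weighted average of μ₀ and x̄.
σ₀² = 91.20² = 8317.44, σ² = 42.24² = 1784.2176; σ² + n·σ₀² = 1784.2176 + 4·8317.44 = 35053.9776.
Posterior precision = 1/σ₀² + n/σ² = 1/8317.44 + 4/1784.2176 = (σ² + n·σ₀²)/(σ₀²σ²) = 35053.9776/(8317.44·1784.2176); posterior variance σₙ² = σ₀²σ²/(σ² + n·σ₀²) = 8317.44·1784.2176/35053.9776 = 423.350611.
Posterior SD = √σₙ² = √(8317.44·1784.2176/35053.9776) = 20.5755.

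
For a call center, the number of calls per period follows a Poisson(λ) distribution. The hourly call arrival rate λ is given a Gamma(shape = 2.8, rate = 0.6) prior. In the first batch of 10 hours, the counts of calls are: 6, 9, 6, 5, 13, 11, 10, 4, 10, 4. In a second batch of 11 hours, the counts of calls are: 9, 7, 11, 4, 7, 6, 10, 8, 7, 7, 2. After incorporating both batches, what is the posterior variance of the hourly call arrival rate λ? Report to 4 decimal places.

With a Gamma(shape α, rate β) prior, the Poisson likelihood is conjugate: the posterior is Gamma(α + ΣXᵢ, β + n).
Batch 1: sum of counts S = 78 over n = 10 hours.
After batch 1: Gamma(α+S, β+n) = Gamma(2.8+78, 0.6+10) = Gamma(80.8, 10.6).
Batch 2: sum of counts S = 78 over n = 11 hours.
After batch 2: Gamma(α+S, β+n) = Gamma(80.8+78, 10.6+11) = Gamma(158.8, 21.6).
Var = α/β² = 158.8/21.6² = 0.3404.

0.3404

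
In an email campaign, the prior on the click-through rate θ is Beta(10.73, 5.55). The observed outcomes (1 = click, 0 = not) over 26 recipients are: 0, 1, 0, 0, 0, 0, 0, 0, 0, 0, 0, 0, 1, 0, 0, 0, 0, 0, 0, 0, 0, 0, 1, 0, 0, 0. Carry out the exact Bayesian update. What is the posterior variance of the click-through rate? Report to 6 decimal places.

0.005067

The Beta prior is conjugate to a Binomial/Bernoulli likelihood; the update adds successes to α and failures to β.
Posterior: Beta(α+k, β+n−k) = Beta(10.73+3, 5.55+23) = Beta(13.73, 28.55).
Var = αβ/((α+β)²(α+β+1)) = 13.73·28.55/(42.28²·43.28) = 0.005067.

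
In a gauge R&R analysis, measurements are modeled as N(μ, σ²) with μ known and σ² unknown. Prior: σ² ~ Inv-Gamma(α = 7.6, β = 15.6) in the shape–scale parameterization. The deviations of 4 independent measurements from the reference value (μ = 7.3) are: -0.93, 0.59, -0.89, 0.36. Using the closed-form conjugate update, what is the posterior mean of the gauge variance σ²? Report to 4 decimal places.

With known mean μ and an Inverse-Gamma(α, β) prior on σ², the Normal likelihood is conjugate: posterior is Inv-Gamma(α + n/2, β + Σ(xᵢ−μ)²/2).
Σ(xᵢ−μ)² = (-0.93)² + (0.59)² + (-0.89)² + (0.36)² = 2.1347.
Posterior: Inv-Gamma(7.6 + 4/2, 15.6 + 2.1347/2) = Inv-Gamma(9.60, 16.66735).
E[σ²|data] = β/(α−1) = 16.66735/8.60 = 1.9381.

1.9381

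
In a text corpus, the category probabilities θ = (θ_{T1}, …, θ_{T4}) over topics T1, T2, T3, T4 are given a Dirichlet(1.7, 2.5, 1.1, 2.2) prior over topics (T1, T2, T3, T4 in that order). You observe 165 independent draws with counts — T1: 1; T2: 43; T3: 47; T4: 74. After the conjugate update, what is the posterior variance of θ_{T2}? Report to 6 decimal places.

0.001119

The Dirichlet prior is conjugate to the Multinomial likelihood: each posterior αⱼ = prior αⱼ + observed count nⱼ.
Posterior concentration: (2.7, 45.5, 48.1, 76.2), total = 172.5.
Var[θ_j] = α_j(Σα−α_j)/((Σα)²(Σα+1)) = 45.5·127.0/(172.5²·173.5) = 0.001119.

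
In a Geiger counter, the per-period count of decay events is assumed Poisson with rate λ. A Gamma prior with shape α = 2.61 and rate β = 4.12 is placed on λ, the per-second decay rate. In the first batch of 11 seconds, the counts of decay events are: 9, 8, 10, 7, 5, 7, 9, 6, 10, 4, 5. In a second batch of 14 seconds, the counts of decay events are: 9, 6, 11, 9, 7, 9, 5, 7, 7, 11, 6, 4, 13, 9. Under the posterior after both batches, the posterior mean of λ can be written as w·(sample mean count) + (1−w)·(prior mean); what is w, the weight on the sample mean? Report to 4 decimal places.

0.8585

With a Gamma(shape α, rate β) prior, the Poisson likelihood is conjugate: the posterior is Gamma(α + ΣXᵢ, β + n).
Total number of seconds: n = 11 + 14 = 25.
Posterior mean = (α₀+S)/(β₀+n) = [n/(β₀+n)]·(S/n) + [β₀/(β₀+n)]·(α₀/β₀), so only n and β₀ enter the weight.
Weight on data w = n/(β₀+n) = 25/(4.12+25) = 25/29.12 = 0.8585.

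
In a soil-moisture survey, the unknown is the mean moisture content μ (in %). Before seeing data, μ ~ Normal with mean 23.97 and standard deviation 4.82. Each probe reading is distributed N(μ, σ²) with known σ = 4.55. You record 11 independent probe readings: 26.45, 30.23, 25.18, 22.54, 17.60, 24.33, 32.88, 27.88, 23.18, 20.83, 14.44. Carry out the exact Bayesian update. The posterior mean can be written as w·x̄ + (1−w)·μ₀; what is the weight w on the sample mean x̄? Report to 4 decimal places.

For Normal data with known variance σ², a Normal(μ₀, σ₀²) prior on μ is conjugate. Posterior precision = 1/σ₀² + n/σ²; posterior mean is the precision-weighted average of μ₀ and x̄.
σ₀² = 4.82² = 23.2324, σ² = 4.55² = 20.7025. Prior precision 1/σ₀² = 1/23.2324; data precision n/σ² = 11/20.7025.
w = (n/σ²)/(1/σ₀² + n/σ²) = n·σ₀²/(σ² + n·σ₀²) = 11·23.2324/(20.7025 + 11·23.2324) = 255.5564/276.2589 = 0.9251.

0.9251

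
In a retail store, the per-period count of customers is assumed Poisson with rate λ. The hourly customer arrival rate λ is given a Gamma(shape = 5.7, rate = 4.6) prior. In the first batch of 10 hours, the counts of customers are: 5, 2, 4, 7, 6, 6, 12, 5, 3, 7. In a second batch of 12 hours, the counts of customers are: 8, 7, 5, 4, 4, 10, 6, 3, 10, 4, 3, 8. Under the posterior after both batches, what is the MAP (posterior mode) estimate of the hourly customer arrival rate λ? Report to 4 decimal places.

With a Gamma(shape α, rate β) prior, the Poisson likelihood is conjugate: the posterior is Gamma(α + ΣXᵢ, β + n).
Batch 1: sum of counts S = 57 over n = 10 hours.
After batch 1: Gamma(α+S, β+n) = Gamma(5.7+57, 4.6+10) = Gamma(62.7, 14.6).
Batch 2: sum of counts S = 72 over n = 12 hours.
After batch 2: Gamma(α+S, β+n) = Gamma(62.7+72, 14.6+12) = Gamma(134.7, 26.6).
Mode of Gamma(α,β) for α≥1 is (α−1)/β = 133.7/26.6 = 5.0263.

5.0263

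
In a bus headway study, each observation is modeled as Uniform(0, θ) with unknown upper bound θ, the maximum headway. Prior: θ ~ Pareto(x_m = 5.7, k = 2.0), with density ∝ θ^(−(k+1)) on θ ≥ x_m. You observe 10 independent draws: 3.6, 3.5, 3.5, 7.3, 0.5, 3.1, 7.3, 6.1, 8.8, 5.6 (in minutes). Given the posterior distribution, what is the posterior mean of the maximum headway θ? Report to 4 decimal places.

9.6000

A Pareto(scale x_m, shape k) prior on the upper bound θ of Uniform(0, θ) is conjugate: posterior is Pareto(max(x_m, max xᵢ), k + n).
Sample maximum = 8.8; prior scale x_m = 5.7 → posterior scale = max = 8.8.
Posterior shape = 2.0 + 10 = 12.0.
E[θ|data] = k·x_m/(k−1) = 12.0·8.8/11.0 = 9.6000.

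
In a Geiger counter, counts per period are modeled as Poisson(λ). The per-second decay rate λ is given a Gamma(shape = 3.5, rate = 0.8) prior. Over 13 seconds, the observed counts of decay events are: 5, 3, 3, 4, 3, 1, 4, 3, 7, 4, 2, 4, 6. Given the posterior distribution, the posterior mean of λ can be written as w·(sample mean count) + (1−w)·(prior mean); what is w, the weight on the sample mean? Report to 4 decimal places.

With a Gamma(shape α, rate β) prior, the Poisson likelihood is conjugate: the posterior is Gamma(α + ΣXᵢ, β + n).
Posterior mean = (α₀+S)/(β₀+n) = [n/(β₀+n)]·(S/n) + [β₀/(β₀+n)]·(α₀/β₀), so only n and β₀ enter the weight.
Weight on data w = n/(β₀+n) = 13/(0.8+13) = 13/13.8 = 0.9420.

0.9420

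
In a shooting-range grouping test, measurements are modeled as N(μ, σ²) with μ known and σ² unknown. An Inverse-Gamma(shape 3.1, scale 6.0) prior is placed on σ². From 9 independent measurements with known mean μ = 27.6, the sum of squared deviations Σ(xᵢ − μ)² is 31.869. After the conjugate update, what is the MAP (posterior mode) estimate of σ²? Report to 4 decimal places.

2.5505

With known mean μ and an Inverse-Gamma(α, β) prior on σ², the Normal likelihood is conjugate: posterior is Inv-Gamma(α + n/2, β + Σ(xᵢ−μ)²/2).
Posterior: Inv-Gamma(3.1 + 9/2, 6.0 + 31.869/2) = Inv-Gamma(7.60, 21.9345).
Mode = β/(α+1) = 21.9345/8.60 = 2.5505.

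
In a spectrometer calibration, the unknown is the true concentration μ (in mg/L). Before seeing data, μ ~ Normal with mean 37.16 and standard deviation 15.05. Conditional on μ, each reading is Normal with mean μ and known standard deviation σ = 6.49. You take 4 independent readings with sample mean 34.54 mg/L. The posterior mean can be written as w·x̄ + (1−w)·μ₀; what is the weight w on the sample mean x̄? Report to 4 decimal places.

For Normal data with known variance σ², a Normal(μ₀, σ₀²) prior on μ is conjugate. Posterior precision = 1/σ₀² + n/σ²; posterior mean is the precision-weighted average of μ₀ and x̄.
σ₀² = 15.05² = 226.5025, σ² = 6.49² = 42.1201. Prior precision 1/σ₀² = 1/226.5025; data precision n/σ² = 4/42.1201.
w = (n/σ²)/(1/σ₀² + n/σ²) = n·σ₀²/(σ² + n·σ₀²) = 4·226.5025/(42.1201 + 4·226.5025) = 906.01/948.1301 = 0.9556.

0.9556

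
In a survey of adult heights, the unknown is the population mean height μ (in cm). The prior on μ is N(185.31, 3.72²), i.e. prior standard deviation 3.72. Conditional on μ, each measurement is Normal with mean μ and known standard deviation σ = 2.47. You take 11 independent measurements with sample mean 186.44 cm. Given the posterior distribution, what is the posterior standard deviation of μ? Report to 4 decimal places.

For Normal data with known variance σ², a Normal(μ₀, σ₀²) prior on μ is conjugate. Posterior precision = 1/σ₀² + n/σ²; posterior mean is the precision-weighted average of μ₀ and x̄.
σ₀² = 3.72² = 13.8384, σ² = 2.47² = 6.1009; σ² + n·σ₀² = 6.1009 + 11·13.8384 = 158.3233.
Posterior precision = 1/σ₀² + n/σ² = 1/13.8384 + 11/6.1009 = (σ² + n·σ₀²)/(σ₀²σ²) = 158.3233/(13.8384·6.1009); posterior variance σₙ² = σ₀²σ²/(σ² + n·σ₀²) = 13.8384·6.1009/158.3233 = 0.533255.
Posterior SD = √σₙ² = √(13.8384·6.1009/158.3233) = 0.7302.

0.7302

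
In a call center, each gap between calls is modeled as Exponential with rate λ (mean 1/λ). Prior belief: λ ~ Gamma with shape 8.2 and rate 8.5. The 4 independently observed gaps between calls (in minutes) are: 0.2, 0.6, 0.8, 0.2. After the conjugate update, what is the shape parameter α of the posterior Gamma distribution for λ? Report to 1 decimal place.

12.2

With a Gamma(shape α, rate β) prior on the exponential rate λ, the posterior after n observations with total T = Σxᵢ is Gamma(α+n, β+T).
Sum of observations T = 1.8 minutes; n = 4.
Posterior: Gamma(8.2+4, 8.5+1.8) = Gamma(12.2, 10.3).
Posterior α = 12.2.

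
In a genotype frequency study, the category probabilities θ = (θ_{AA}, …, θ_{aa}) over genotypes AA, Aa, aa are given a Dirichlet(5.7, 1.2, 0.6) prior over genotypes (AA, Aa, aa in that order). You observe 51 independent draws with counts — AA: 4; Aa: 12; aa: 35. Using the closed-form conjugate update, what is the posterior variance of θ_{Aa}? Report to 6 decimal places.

The Dirichlet prior is conjugate to the Multinomial likelihood: each posterior αⱼ = prior αⱼ + observed count nⱼ.
Posterior concentration: (9.7, 13.2, 35.6), total = 58.5.
Var[θ_j] = α_j(Σα−α_j)/((Σα)²(Σα+1)) = 13.2·45.3/(58.5²·59.5) = 0.002937.

0.002937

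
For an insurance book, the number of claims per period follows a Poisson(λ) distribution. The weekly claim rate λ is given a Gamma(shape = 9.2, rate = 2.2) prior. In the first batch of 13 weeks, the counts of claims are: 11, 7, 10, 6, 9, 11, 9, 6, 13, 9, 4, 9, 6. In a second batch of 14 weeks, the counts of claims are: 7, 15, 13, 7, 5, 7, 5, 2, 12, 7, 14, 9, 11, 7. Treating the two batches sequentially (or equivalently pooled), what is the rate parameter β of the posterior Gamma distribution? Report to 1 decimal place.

With a Gamma(shape α, rate β) prior, the Poisson likelihood is conjugate: the posterior is Gamma(α + ΣXᵢ, β + n).
Batch 1: sum of counts S = 110 over n = 13 weeks.
After batch 1: Gamma(α+S, β+n) = Gamma(9.2+110, 2.2+13) = Gamma(119.2, 15.2).
Batch 2: sum of counts S = 121 over n = 14 weeks.
After batch 2: Gamma(α+S, β+n) = Gamma(119.2+121, 15.2+14) = Gamma(240.2, 29.2).
Posterior β = 29.2.

29.2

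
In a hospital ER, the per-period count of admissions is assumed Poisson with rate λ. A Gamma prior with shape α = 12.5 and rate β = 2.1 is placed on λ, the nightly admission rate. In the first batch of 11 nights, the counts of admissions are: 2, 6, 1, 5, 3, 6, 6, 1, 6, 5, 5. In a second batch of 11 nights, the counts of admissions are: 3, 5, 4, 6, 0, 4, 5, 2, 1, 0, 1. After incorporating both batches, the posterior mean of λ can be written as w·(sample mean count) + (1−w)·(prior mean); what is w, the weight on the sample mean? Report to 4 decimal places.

0.9129

With a Gamma(shape α, rate β) prior, the Poisson likelihood is conjugate: the posterior is Gamma(α + ΣXᵢ, β + n).
Total number of nights: n = 11 + 11 = 22.
Posterior mean = (α₀+S)/(β₀+n) = [n/(β₀+n)]·(S/n) + [β₀/(β₀+n)]·(α₀/β₀), so only n and β₀ enter the weight.
Weight on data w = n/(β₀+n) = 22/(2.1+22) = 22/24.1 = 0.9129.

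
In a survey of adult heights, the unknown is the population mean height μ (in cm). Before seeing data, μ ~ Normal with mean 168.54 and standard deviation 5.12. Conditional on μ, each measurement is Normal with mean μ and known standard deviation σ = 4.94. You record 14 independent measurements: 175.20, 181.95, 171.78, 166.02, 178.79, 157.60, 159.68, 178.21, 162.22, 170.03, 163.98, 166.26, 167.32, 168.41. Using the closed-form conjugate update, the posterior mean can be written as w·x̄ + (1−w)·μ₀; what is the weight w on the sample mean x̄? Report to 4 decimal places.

0.9377

For Normal data with known variance σ², a Normal(μ₀, σ₀²) prior on μ is conjugate. Posterior precision = 1/σ₀² + n/σ²; posterior mean is the precision-weighted average of μ₀ and x̄.
σ₀² = 5.12² = 26.2144, σ² = 4.94² = 24.4036. Prior precision 1/σ₀² = 1/26.2144; data precision n/σ² = 14/24.4036.
w = (n/σ²)/(1/σ₀² + n/σ²) = n·σ₀²/(σ² + n·σ₀²) = 14·26.2144/(24.4036 + 14·26.2144) = 367.0016/391.4052 = 0.9377.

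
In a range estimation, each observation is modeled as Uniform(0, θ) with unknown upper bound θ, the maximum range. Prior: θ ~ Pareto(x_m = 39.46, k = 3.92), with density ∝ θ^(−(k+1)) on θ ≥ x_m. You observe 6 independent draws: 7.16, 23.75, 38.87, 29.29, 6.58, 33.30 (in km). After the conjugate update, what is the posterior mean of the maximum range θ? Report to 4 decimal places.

43.8838

A Pareto(scale x_m, shape k) prior on the upper bound θ of Uniform(0, θ) is conjugate: posterior is Pareto(max(x_m, max xᵢ), k + n).
Sample maximum = 38.87; prior scale x_m = 39.46 → posterior scale = max = 39.46.
Posterior shape = 3.92 + 6 = 9.92.
E[θ|data] = k·x_m/(k−1) = 9.92·39.46/8.92 = 43.8838.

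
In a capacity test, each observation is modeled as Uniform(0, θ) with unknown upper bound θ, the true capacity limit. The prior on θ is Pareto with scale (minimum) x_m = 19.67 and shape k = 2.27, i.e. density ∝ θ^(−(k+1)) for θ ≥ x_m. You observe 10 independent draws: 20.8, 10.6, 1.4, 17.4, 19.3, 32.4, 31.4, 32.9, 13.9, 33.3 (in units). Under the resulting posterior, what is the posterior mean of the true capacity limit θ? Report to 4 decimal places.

36.2547

A Pareto(scale x_m, shape k) prior on the upper bound θ of Uniform(0, θ) is conjugate: posterior is Pareto(max(x_m, max xᵢ), k + n).
Sample maximum = 33.3; prior scale x_m = 19.67 → posterior scale = max = 33.30.
Posterior shape = 2.27 + 10 = 12.27.
E[θ|data] = k·x_m/(k−1) = 12.27·33.30/11.27 = 36.2547.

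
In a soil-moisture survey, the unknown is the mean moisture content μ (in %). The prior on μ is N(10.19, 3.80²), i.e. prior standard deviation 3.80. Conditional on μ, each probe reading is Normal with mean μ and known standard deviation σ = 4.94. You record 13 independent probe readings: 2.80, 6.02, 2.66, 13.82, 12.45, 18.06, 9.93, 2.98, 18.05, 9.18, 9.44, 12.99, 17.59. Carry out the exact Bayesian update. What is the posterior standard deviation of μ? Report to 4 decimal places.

For Normal data with known variance σ², a Normal(μ₀, σ₀²) prior on μ is conjugate. Posterior precision = 1/σ₀² + n/σ²; posterior mean is the precision-weighted average of μ₀ and x̄.
σ₀² = 3.80² = 14.44, σ² = 4.94² = 24.4036; σ² + n·σ₀² = 24.4036 + 13·14.44 = 212.1236.
Posterior precision = 1/σ₀² + n/σ² = 1/14.44 + 13/24.4036 = (σ² + n·σ₀²)/(σ₀²σ²) = 212.1236/(14.44·24.4036); posterior variance σₙ² = σ₀²σ²/(σ² + n·σ₀²) = 14.44·24.4036/212.1236 = 1.661239.
Posterior SD = √σₙ² = √(14.44·24.4036/212.1236) = 1.2889.

1.2889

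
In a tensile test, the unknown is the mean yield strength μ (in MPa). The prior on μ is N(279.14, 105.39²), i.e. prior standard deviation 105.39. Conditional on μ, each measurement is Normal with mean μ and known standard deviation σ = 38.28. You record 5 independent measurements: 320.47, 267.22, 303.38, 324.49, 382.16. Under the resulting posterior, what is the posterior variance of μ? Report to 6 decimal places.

285.537463

For Normal data with known variance σ², a Normal(μ₀, σ₀²) prior on μ is conjugate. Posterior precision = 1/σ₀² + n/σ²; posterior mean is the precision-weighted average of μ₀ and x̄.
σ₀² = 105.39² = 11107.0521, σ² = 38.28² = 1465.3584; σ² + n·σ₀² = 1465.3584 + 5·11107.0521 = 57000.6189.
Posterior precision = 1/σ₀² + n/σ² = 1/11107.0521 + 5/1465.3584 = (σ² + n·σ₀²)/(σ₀²σ²) = 57000.6189/(11107.0521·1465.3584); posterior variance σₙ² = σ₀²σ²/(σ² + n·σ₀²) = 11107.0521·1465.3584/57000.6189 = 285.537463.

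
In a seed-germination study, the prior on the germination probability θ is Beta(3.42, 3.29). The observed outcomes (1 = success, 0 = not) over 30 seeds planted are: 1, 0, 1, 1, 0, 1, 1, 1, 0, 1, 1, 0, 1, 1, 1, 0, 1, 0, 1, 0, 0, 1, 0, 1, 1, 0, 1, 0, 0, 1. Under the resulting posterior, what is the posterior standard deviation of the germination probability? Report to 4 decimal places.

0.0803

The Beta prior is conjugate to a Binomial/Bernoulli likelihood; the update adds successes to α and failures to β.
Posterior: Beta(α+k, β+n−k) = Beta(3.42+18, 3.29+12) = Beta(21.42, 15.29).
Var = αβ/((α+β)²(α+β+1)) = 21.42·15.29/(36.71²·37.71) = 0.00644468; SD = √0.00644468 = 0.0803.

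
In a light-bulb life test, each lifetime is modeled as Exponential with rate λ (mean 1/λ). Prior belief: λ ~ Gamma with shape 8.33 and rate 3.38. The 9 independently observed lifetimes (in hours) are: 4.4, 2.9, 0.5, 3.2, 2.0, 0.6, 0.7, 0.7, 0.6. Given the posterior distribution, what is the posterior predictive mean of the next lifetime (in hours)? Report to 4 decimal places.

With a Gamma(shape α, rate β) prior on the exponential rate λ, the posterior after n observations with total T = Σxᵢ is Gamma(α+n, β+T).
Sum of observations T = 15.6 hours; n = 9.
Posterior: Gamma(8.33+9, 3.38+15.6) = Gamma(17.33, 18.98).
The predictive distribution for the next observation is Lomax; its mean is β/(α−1) = 18.98/16.33 = 1.1623.

1.1623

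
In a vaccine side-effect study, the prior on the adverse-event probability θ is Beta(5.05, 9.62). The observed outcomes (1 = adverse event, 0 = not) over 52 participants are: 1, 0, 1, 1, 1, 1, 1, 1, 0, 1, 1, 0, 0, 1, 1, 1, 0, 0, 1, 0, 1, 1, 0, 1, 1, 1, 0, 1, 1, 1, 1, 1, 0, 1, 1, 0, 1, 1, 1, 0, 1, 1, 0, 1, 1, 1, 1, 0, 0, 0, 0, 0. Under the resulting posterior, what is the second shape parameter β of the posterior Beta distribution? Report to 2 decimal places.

The Beta prior is conjugate to a Binomial/Bernoulli likelihood; the update adds successes to α and failures to β.
Posterior: Beta(α+k, β+n−k) = Beta(5.05+34, 9.62+18) = Beta(39.05, 27.62).
Posterior β = 27.62.

27.62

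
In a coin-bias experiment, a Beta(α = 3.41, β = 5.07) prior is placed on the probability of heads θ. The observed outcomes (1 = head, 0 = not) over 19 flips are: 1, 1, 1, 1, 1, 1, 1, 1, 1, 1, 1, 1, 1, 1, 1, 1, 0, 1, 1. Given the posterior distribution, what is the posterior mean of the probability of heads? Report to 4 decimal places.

The Beta prior is conjugate to a Binomial/Bernoulli likelihood; the update adds successes to α and failures to β.
Posterior: Beta(α+k, β+n−k) = Beta(3.41+18, 5.07+1) = Beta(21.41, 6.07).
Posterior mean = α/(α+β) = 21.41/27.48 = 0.7791.

0.7791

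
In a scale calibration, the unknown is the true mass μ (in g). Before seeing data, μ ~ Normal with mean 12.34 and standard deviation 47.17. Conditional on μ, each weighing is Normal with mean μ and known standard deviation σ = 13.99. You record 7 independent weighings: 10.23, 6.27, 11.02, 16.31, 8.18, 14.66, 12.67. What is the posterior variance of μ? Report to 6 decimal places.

27.613022

For Normal data with known variance σ², a Normal(μ₀, σ₀²) prior on μ is conjugate. Posterior precision = 1/σ₀² + n/σ²; posterior mean is the precision-weighted average of μ₀ and x̄.
σ₀² = 47.17² = 2225.0089, σ² = 13.99² = 195.7201; σ² + n·σ₀² = 195.7201 + 7·2225.0089 = 15770.7824.
Posterior precision = 1/σ₀² + n/σ² = 1/2225.0089 + 7/195.7201 = (σ² + n·σ₀²)/(σ₀²σ²) = 15770.7824/(2225.0089·195.7201); posterior variance σₙ² = σ₀²σ²/(σ² + n·σ₀²) = 2225.0089·195.7201/15770.7824 = 27.613022.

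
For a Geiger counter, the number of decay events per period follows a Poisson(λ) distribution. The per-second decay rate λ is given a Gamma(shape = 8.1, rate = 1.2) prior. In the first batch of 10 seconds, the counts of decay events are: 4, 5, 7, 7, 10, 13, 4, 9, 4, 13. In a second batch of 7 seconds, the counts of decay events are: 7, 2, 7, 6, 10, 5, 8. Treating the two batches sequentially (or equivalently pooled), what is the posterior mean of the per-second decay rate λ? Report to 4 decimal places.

With a Gamma(shape α, rate β) prior, the Poisson likelihood is conjugate: the posterior is Gamma(α + ΣXᵢ, β + n).
Batch 1: sum of counts S = 76 over n = 10 seconds.
After batch 1: Gamma(α+S, β+n) = Gamma(8.1+76, 1.2+10) = Gamma(84.1, 11.2).
Batch 2: sum of counts S = 45 over n = 7 seconds.
After batch 2: Gamma(α+S, β+n) = Gamma(84.1+45, 11.2+7) = Gamma(129.1, 18.2).
Posterior mean = α/β = 129.1/18.2 = 7.0934.

7.0934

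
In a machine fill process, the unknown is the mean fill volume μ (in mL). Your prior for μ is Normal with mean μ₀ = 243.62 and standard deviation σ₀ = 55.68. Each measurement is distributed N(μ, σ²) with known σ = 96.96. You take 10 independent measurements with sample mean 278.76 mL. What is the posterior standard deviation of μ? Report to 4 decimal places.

26.8584

For Normal data with known variance σ², a Normal(μ₀, σ₀²) prior on μ is conjugate. Posterior precision = 1/σ₀² + n/σ²; posterior mean is the precision-weighted average of μ₀ and x̄.
σ₀² = 55.68² = 3100.2624, σ² = 96.96² = 9401.2416; σ² + n·σ₀² = 9401.2416 + 10·3100.2624 = 40403.8656.
Posterior precision = 1/σ₀² + n/σ² = 1/3100.2624 + 10/9401.2416 = (σ² + n·σ₀²)/(σ₀²σ²) = 40403.8656/(3100.2624·9401.2416); posterior variance σₙ² = σ₀²σ²/(σ² + n·σ₀²) = 3100.2624·9401.2416/40403.8656 = 721.374438.
Posterior SD = √σₙ² = √(3100.2624·9401.2416/40403.8656) = 26.8584.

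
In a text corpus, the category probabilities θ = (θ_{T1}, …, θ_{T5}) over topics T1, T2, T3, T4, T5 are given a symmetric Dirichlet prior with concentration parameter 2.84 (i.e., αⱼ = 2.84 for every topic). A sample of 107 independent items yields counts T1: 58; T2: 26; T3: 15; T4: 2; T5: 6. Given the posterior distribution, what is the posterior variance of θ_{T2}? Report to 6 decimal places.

0.001484

The Dirichlet prior is conjugate to the Multinomial likelihood: each posterior αⱼ = prior αⱼ + observed count nⱼ.
Posterior concentration: (60.84, 28.84, 17.84, 4.84, 8.84), total = 121.20.
Var[θ_j] = α_j(Σα−α_j)/((Σα)²(Σα+1)) = 28.84·92.36/(121.20²·122.20) = 0.001484.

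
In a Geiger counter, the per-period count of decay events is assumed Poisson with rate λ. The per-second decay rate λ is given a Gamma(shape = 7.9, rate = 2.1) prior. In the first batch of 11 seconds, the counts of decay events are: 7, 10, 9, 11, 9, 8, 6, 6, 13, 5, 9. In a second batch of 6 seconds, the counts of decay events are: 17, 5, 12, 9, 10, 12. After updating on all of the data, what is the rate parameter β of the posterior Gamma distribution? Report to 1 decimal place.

With a Gamma(shape α, rate β) prior, the Poisson likelihood is conjugate: the posterior is Gamma(α + ΣXᵢ, β + n).
Batch 1: sum of counts S = 93 over n = 11 seconds.
After batch 1: Gamma(α+S, β+n) = Gamma(7.9+93, 2.1+11) = Gamma(100.9, 13.1).
Batch 2: sum of counts S = 65 over n = 6 seconds.
After batch 2: Gamma(α+S, β+n) = Gamma(100.9+65, 13.1+6) = Gamma(165.9, 19.1).
Posterior β = 19.1.

19.1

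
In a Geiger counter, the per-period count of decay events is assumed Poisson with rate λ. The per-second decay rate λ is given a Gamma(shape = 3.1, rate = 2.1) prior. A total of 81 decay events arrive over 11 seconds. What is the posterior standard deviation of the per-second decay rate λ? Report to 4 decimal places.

With a Gamma(shape α, rate β) prior, the Poisson likelihood is conjugate: the posterior is Gamma(α + ΣXᵢ, β + n).
Posterior: Gamma(α+S, β+n) = Gamma(3.1+81, 2.1+11) = Gamma(84.1, 13.1).
SD = √α/β = √84.1/13.1 = 0.7000.

0.7000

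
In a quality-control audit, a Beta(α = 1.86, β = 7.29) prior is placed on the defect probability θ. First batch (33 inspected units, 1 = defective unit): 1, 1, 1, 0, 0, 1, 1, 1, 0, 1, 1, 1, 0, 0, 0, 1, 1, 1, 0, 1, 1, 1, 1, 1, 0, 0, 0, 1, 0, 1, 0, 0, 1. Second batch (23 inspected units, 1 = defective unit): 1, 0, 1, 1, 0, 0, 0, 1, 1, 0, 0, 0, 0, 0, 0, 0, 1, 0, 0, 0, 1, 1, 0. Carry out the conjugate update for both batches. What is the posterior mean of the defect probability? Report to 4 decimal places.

0.4583

The Beta prior is conjugate to a Binomial/Bernoulli likelihood; the update adds successes to α and failures to β.
After batch 1: Beta(1.86+20, 7.29+13) = Beta(21.86, 20.29).
After batch 2: Beta(21.86+8, 20.29+15) = Beta(29.86, 35.29).
Posterior mean = α/(α+β) = 29.86/65.15 = 0.4583.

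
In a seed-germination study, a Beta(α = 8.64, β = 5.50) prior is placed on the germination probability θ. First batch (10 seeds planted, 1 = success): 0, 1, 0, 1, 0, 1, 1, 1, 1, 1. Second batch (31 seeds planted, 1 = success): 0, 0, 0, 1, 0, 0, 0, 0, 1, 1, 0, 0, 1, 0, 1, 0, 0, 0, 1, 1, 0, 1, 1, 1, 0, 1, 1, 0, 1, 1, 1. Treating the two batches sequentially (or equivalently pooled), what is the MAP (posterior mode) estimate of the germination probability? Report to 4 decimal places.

The Beta prior is conjugate to a Binomial/Bernoulli likelihood; the update adds successes to α and failures to β.
After batch 1: Beta(8.64+7, 5.50+3) = Beta(15.64, 8.50).
After batch 2: Beta(15.64+15, 8.50+16) = Beta(30.64, 24.50).
Mode of Beta(a,b) for a,b>1 is (a−1)/(a+b−2) = 29.64/53.14 = 0.5578.

0.5578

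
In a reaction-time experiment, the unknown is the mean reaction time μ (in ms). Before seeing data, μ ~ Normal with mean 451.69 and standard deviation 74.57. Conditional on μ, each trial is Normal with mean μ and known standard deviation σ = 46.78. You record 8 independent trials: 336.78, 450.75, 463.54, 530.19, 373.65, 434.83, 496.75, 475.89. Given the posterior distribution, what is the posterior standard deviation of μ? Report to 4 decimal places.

16.1468

For Normal data with known variance σ², a Normal(μ₀, σ₀²) prior on μ is conjugate. Posterior precision = 1/σ₀² + n/σ²; posterior mean is the precision-weighted average of μ₀ and x̄.
σ₀² = 74.57² = 5560.6849, σ² = 46.78² = 2188.3684; σ² + n·σ₀² = 2188.3684 + 8·5560.6849 = 46673.8476.
Posterior precision = 1/σ₀² + n/σ² = 1/5560.6849 + 8/2188.3684 = (σ² + n·σ₀²)/(σ₀²σ²) = 46673.8476/(5560.6849·2188.3684); posterior variance σₙ² = σ₀²σ²/(σ² + n·σ₀²) = 5560.6849·2188.3684/46673.8476 = 260.720462.
Posterior SD = √σₙ² = √(5560.6849·2188.3684/46673.8476) = 16.1468.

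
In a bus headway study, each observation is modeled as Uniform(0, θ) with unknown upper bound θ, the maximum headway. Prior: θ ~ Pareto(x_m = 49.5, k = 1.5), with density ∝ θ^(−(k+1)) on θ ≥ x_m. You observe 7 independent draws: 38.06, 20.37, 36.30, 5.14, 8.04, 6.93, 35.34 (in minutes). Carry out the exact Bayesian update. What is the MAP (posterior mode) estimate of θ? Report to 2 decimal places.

49.50

A Pareto(scale x_m, shape k) prior on the upper bound θ of Uniform(0, θ) is conjugate: posterior is Pareto(max(x_m, max xᵢ), k + n).
Sample maximum = 38.06; prior scale x_m = 49.5 → posterior scale = max = 49.50.
Posterior shape = 1.5 + 7 = 8.5.
The Pareto density is decreasing on [x_m, ∞), so the mode is x_m = 49.50.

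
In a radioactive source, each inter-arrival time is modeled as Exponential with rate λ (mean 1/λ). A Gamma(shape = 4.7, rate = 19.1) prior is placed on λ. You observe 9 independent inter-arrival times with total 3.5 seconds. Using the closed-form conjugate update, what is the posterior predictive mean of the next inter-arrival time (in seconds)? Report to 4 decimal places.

1.7795

With a Gamma(shape α, rate β) prior on the exponential rate λ, the posterior after n observations with total T = Σxᵢ is Gamma(α+n, β+T).
Posterior: Gamma(4.7+9, 19.1+3.5) = Gamma(13.7, 22.6).
The predictive distribution for the next observation is Lomax; its mean is β/(α−1) = 22.6/12.7 = 1.7795.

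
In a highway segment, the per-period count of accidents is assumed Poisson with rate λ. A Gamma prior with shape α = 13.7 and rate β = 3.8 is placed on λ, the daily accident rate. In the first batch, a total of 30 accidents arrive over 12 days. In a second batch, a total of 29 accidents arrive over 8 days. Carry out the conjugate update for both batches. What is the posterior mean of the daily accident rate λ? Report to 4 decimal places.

With a Gamma(shape α, rate β) prior, the Poisson likelihood is conjugate: the posterior is Gamma(α + ΣXᵢ, β + n).
After batch 1: Gamma(α+S, β+n) = Gamma(13.7+30, 3.8+12) = Gamma(43.7, 15.8).
After batch 2: Gamma(α+S, β+n) = Gamma(43.7+29, 15.8+8) = Gamma(72.7, 23.8).
Posterior mean = α/β = 72.7/23.8 = 3.0546.

3.0546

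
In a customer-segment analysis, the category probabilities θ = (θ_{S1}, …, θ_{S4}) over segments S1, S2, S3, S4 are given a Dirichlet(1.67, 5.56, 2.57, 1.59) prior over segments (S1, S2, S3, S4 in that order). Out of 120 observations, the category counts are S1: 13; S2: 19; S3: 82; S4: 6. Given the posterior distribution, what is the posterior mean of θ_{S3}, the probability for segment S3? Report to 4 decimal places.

0.6437

The Dirichlet prior is conjugate to the Multinomial likelihood: each posterior αⱼ = prior αⱼ + observed count nⱼ.
Posterior concentration: (14.67, 24.56, 84.57, 7.59), total = 131.39.
E[θ_{S3}|data] = α_{S3}/Σα = 84.57/131.39 = 0.6437.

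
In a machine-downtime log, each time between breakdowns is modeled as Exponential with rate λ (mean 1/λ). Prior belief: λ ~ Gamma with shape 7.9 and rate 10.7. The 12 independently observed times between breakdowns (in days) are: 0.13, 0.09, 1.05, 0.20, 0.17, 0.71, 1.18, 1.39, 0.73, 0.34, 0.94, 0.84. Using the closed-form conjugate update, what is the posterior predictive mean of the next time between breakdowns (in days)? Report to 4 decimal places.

0.9772

With a Gamma(shape α, rate β) prior on the exponential rate λ, the posterior after n observations with total T = Σxᵢ is Gamma(α+n, β+T).
Sum of observations T = 7.77 days; n = 12.
Posterior: Gamma(7.9+12, 10.7+7.77) = Gamma(19.9, 18.47).
The predictive distribution for the next observation is Lomax; its mean is β/(α−1) = 18.47/18.9 = 0.9772.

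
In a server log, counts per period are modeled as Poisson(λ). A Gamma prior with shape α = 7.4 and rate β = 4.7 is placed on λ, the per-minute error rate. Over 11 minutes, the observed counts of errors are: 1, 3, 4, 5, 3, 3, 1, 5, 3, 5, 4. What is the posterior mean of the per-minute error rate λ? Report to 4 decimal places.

2.8280

With a Gamma(shape α, rate β) prior, the Poisson likelihood is conjugate: the posterior is Gamma(α + ΣXᵢ, β + n).
Sum of counts S = 37 over n = 11 minutes.
Posterior: Gamma(α+S, β+n) = Gamma(7.4+37, 4.7+11) = Gamma(44.4, 15.7).
Posterior mean = α/β = 44.4/15.7 = 2.8280.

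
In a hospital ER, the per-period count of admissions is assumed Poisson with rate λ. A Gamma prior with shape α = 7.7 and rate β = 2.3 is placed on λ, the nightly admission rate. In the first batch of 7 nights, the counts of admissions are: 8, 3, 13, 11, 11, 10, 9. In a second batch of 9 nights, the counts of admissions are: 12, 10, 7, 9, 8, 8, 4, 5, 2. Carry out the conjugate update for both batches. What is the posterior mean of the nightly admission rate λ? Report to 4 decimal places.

With a Gamma(shape α, rate β) prior, the Poisson likelihood is conjugate: the posterior is Gamma(α + ΣXᵢ, β + n).
Batch 1: sum of counts S = 65 over n = 7 nights.
After batch 1: Gamma(α+S, β+n) = Gamma(7.7+65, 2.3+7) = Gamma(72.7, 9.3).
Batch 2: sum of counts S = 65 over n = 9 nights.
After batch 2: Gamma(α+S, β+n) = Gamma(72.7+65, 9.3+9) = Gamma(137.7, 18.3).
Posterior mean = α/β = 137.7/18.3 = 7.5246.

7.5246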